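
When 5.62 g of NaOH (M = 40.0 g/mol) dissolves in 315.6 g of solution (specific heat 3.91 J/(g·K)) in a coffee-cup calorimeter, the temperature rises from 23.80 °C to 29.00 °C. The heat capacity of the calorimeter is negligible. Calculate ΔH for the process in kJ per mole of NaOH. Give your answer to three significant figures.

|ΔT| = |29.00 − 23.80| = 5.20 °C
|q_surr| = (315.6 × 3.91) × 5.20 = 1233.996 × 5.20 = 6417 J
n(NaOH) = 5.62 / 40.0 = 0.1405 mol
Temperature rose, so q_rxn = −|q_surr| = -6.417 kJ
ΔH = q_rxn / n = -45.67 kJ/mol

ΔH = -45.7 kJ/mol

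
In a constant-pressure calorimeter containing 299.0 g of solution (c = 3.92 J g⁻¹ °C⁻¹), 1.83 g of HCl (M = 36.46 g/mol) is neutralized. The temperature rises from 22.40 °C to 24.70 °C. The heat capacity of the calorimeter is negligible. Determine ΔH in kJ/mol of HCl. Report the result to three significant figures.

|ΔT| = |24.70 − 22.40| = 2.30 °C
|q_surr| = (299.0 × 3.92) × 2.30 = 1172.08 × 2.30 = 2696 J
n(HCl) = 1.83 / 36.46 = 0.05019 mol
Temperature rose, so q_rxn = −|q_surr| = -2.696 kJ
ΔH = q_rxn / n = -53.72 kJ/mol

ΔH = -53.7 kJ/mol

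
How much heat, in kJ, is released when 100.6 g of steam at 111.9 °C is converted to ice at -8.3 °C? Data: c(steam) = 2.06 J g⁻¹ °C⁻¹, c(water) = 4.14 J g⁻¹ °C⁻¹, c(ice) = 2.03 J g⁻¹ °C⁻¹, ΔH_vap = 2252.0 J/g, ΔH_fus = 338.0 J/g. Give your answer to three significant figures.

q = 306 kJ

q1 (cool steam 111.9→100 °C): 100.6 × 2.06 × 11.9 = 2466 J
q2 (condense at 100 °C): 100.6 × 2252.0 = 226551 J
q3 (cool water 100→0 °C): 100.6 × 4.14 × 100.0 = 41648 J
q4 (freeze at 0 °C): 100.6 × 338.0 = 34003 J
q5 (cool ice 0→-8.3 °C): 100.6 × 2.03 × 8.3 = 1695 J
Total: 2466 + 226551 + 41648 + 34003 + 1695 = 306363 J = 306 kJ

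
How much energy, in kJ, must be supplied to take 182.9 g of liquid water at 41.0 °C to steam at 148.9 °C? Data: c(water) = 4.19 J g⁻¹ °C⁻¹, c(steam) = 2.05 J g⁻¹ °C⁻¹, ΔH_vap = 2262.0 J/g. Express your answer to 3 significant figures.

q = 477 kJ

q1 (heat water 41.0→100.0 °C): 182.9 × 4.19 × 59.0 = 45215 J
q2 (vaporize at 100 °C): 182.9 × 2262.0 = 413720 J
q3 (heat steam 100.0→148.9 °C): 182.9 × 2.05 × 48.9 = 18335 J
Total: 45215 + 413720 + 18335 = 477270 J = 477 kJ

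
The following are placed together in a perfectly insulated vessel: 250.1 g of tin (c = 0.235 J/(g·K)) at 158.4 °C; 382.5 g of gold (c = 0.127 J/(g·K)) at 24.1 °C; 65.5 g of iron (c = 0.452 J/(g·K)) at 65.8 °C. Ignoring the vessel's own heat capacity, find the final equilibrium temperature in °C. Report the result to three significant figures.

T_f = 90.7 °C

Σ mᵢcᵢ(T − Tᵢ) = 0  ⇒  T = Σ mᵢcᵢTᵢ / Σ mᵢcᵢ
Σ mᵢcᵢ = 250.1×0.235 + 382.5×0.127 + 65.5×0.452 = 136.9570
Σ mᵢcᵢTᵢ = 58.7735×158.4 + 48.5775×24.1 + 29.606×65.8 = 12428.5
T = 12428.5 / 136.9570 = 90.747 °C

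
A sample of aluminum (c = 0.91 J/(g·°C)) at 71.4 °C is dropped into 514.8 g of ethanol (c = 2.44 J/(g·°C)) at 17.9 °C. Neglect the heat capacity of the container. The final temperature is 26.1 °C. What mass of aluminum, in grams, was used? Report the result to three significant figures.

q_gained = (514.8 × 2.44) × (26.1 − 17.9) = 10300 J
q_lost = m × 0.91 × (71.4 − 26.1) = 41.223 m
m = 10300 / 41.223 = 250 g

m = 250 g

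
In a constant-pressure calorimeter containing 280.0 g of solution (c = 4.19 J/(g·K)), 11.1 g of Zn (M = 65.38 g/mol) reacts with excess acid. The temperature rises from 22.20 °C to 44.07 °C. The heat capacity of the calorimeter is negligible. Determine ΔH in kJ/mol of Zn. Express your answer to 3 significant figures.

ΔH = -151 kJ/mol

|ΔT| = |44.07 − 22.20| = 21.87 °C
|q_surr| = (280.0 × 4.19) × 21.87 = 1173.2 × 21.87 = 25660 J
n(Zn) = 11.1 / 65.38 = 0.1698 mol
Temperature rose, so q_rxn = −|q_surr| = -25.66 kJ
ΔH = q_rxn / n = -151.1 kJ/mol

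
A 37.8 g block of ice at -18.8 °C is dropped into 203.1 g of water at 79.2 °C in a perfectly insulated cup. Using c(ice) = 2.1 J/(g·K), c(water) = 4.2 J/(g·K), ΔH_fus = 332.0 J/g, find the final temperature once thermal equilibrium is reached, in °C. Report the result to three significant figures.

Heat to bring ice to 0 °C and melt it: q₁ = 37.8×2.1×18.8 + 37.8×332.0 = 14042 J
Heat the water can supply cooling to 0 °C: 203.1×4.2×79.2 = 67559.2 J > q₁, so all ice melts.
Energy balance: 203.1×4.2×(79.2 − T) = 14042 + 37.8×4.2×(T − 0)
853.02(79.2 − T) = 14042 + 158.76 T
67559.2 − 14042 = 1011.78 T
T = 53517.2 / 1011.78 = 52.89 °C

T_f = 52.9 °C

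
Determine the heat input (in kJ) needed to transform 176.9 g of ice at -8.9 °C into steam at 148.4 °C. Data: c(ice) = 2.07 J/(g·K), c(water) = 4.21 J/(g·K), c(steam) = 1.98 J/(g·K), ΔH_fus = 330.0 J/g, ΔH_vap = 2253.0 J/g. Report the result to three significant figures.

q1 (heat ice -8.9→0.0 °C): 176.9 × 2.07 × 8.9 = 3259 J
q2 (melt at 0 °C): 176.9 × 330.0 = 58377 J
q3 (heat water 0.0→100.0 °C): 176.9 × 4.21 × 100.0 = 74475 J
q4 (vaporize at 100 °C): 176.9 × 2253.0 = 398556 J
q5 (heat steam 100.0→148.4 °C): 176.9 × 1.98 × 48.4 = 16953 J
Total: 3259 + 58377 + 74475 + 398556 + 16953 = 551620 J = 552 kJ

q = 552 kJ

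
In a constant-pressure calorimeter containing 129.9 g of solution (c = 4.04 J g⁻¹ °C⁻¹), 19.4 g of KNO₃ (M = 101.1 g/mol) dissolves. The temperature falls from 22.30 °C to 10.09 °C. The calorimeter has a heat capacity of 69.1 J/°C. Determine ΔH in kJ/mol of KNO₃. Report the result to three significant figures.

ΔH = 37.8 kJ/mol

|ΔT| = |10.09 − 22.30| = 12.21 °C
|q_surr| = (129.9 × 4.04 + 69.1) × 12.21 = 593.896 × 12.21 = 7251 J
n(KNO₃) = 19.4 / 101.1 = 0.1919 mol
Temperature fell, so q_rxn = +|q_surr| = 7.251 kJ
ΔH = q_rxn / n = 37.79 kJ/mol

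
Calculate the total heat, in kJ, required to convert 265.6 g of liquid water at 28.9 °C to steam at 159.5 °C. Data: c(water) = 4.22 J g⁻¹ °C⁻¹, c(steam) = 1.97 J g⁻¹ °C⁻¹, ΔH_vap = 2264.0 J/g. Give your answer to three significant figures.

q1 (heat water 28.9→100.0 °C): 265.6 × 4.22 × 71.1 = 79691 J
q2 (vaporize at 100 °C): 265.6 × 2264.0 = 601318 J
q3 (heat steam 100.0→159.5 °C): 265.6 × 1.97 × 59.5 = 31132 J
Total: 79691 + 601318 + 31132 = 712141 J = 712 kJ

q = 712 kJ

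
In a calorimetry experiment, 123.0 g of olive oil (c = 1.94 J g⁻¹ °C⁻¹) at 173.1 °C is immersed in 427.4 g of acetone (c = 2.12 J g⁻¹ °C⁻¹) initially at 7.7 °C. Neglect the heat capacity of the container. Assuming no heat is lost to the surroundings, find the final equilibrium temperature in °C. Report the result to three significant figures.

T_f = 42.2 °C

Heat lost by olive oil = heat gained by acetone.
(123.0)(1.94)(173.1 − T) = (427.4)(2.12)(T − 7.7)
238.62 (173.1 − T) = 906.088 (T − 7.7)
41305 − 238.62 T = 906.088 T − 6976.9
48281.9 = 1144.708 T
T = 42.18 °C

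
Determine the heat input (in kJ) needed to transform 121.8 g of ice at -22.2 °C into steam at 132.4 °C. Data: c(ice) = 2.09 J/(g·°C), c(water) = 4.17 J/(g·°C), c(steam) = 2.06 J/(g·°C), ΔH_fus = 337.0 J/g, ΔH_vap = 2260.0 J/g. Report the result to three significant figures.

q = 381 kJ

q1 (heat ice -22.2→0.0 °C): 121.8 × 2.09 × 22.2 = 5651 J
q2 (melt at 0 °C): 121.8 × 337.0 = 41047 J
q3 (heat water 0.0→100.0 °C): 121.8 × 4.17 × 100.0 = 50791 J
q4 (vaporize at 100 °C): 121.8 × 2260.0 = 275268 J
q5 (heat steam 100.0→132.4 °C): 121.8 × 2.06 × 32.4 = 8129 J
Total: 5651 + 41047 + 50791 + 275268 + 8129 = 380886 J = 381 kJ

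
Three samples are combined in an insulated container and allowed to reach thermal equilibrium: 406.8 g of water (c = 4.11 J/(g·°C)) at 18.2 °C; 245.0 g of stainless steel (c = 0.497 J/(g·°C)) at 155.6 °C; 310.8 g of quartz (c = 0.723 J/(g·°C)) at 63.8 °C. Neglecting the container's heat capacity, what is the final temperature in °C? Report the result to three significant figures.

Σ mᵢcᵢ(T − Tᵢ) = 0  ⇒  T = Σ mᵢcᵢTᵢ / Σ mᵢcᵢ
Σ mᵢcᵢ = 406.8×4.11 + 245.0×0.497 + 310.8×0.723 = 2018.4214
Σ mᵢcᵢTᵢ = 1671.948×18.2 + 121.765×155.6 + 224.7084×63.8 = 63712
T = 63712 / 2018.4214 = 31.57 °C

T_f = 31.6 °C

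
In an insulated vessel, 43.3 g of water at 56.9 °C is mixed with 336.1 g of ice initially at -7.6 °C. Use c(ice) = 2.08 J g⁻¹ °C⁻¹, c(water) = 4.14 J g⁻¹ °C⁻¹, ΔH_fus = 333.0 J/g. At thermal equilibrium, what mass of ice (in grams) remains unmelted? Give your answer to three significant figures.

m_ice remaining = 321 g

Heat to warm all ice to 0 °C: 336.1×2.08×7.6 = 5313.1 J
Heat released by water cooling to 0 °C: 43.3×4.14×56.9 = 10200 J
10200 J < 5313.1 + 336.1×333.0 = 117234.4 J, so not all ice melts; final T = 0 °C.
Heat left for melting: 10200 − 5313.1 = 4886.9 J
Mass melted = 4886.9 / 333.0 = 14.68 g
Ice remaining = 336.1 − 14.68 = 321.42 g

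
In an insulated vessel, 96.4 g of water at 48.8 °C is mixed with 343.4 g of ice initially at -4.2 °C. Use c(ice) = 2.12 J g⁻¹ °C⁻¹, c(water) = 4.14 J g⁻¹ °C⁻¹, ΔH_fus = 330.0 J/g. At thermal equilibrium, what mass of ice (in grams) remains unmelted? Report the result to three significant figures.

Heat to warm all ice to 0 °C: 343.4×2.12×4.2 = 3057.6 J
Heat released by water cooling to 0 °C: 96.4×4.14×48.8 = 19476 J
19476 J < 3057.6 + 343.4×330.0 = 116379.6 J, so not all ice melts; final T = 0 °C.
Heat left for melting: 19476 − 3057.6 = 16418.4 J
Mass melted = 16418.4 / 330.0 = 49.75 g
Ice remaining = 343.4 − 49.75 = 293.65 g

m_ice remaining = 294 g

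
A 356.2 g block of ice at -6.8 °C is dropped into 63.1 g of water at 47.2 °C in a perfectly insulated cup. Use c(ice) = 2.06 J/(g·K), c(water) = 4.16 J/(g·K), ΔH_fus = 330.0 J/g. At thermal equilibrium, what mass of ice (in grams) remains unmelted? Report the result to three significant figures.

Heat to warm all ice to 0 °C: 356.2×2.06×6.8 = 4989.6 J
Heat released by water cooling to 0 °C: 63.1×4.16×47.2 = 12390 J
12390 J < 4989.6 + 356.2×330.0 = 122535.6 J, so not all ice melts; final T = 0 °C.
Heat left for melting: 12390 − 4989.6 = 7400.4 J
Mass melted = 7400.4 / 330.0 = 22.43 g
Ice remaining = 356.2 − 22.43 = 333.77 g

m_ice remaining = 334 g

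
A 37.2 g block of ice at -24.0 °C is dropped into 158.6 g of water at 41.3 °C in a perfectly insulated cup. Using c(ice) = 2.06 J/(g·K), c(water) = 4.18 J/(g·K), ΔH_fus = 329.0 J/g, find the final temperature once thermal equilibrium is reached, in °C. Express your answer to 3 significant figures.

Heat to bring ice to 0 °C and melt it: q₁ = 37.2×2.06×24.0 + 37.2×329.0 = 14078 J
Heat the water can supply cooling to 0 °C: 158.6×4.18×41.3 = 27379.8 J > q₁, so all ice melts.
Energy balance: 158.6×4.18×(41.3 − T) = 14078 + 37.2×4.18×(T − 0)
662.948(41.3 − T) = 14078 + 155.496 T
27379.8 − 14078 = 818.444 T
T = 13301.8 / 818.444 = 16.25 °C

T_f = 16.3 °C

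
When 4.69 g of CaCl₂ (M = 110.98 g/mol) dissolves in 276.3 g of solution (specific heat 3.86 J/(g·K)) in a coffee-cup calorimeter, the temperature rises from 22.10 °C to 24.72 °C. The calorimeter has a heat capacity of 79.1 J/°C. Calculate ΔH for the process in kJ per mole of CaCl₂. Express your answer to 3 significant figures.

|ΔT| = |24.72 − 22.10| = 2.62 °C
|q_surr| = (276.3 × 3.86 + 79.1) × 2.62 = 1145.618 × 2.62 = 3002 J
n(CaCl₂) = 4.69 / 110.98 = 0.04226 mol
Temperature rose, so q_rxn = −|q_surr| = -3.002 kJ
ΔH = q_rxn / n = -71.04 kJ/mol

ΔH = -71.0 kJ/mol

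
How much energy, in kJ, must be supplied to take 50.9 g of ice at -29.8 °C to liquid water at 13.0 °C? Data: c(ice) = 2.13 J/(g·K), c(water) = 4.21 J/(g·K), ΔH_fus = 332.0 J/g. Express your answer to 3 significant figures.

q = 22.9 kJ

q1 (heat ice -29.8→0.0 °C): 50.9 × 2.13 × 29.8 = 3231 J
q2 (melt at 0 °C): 50.9 × 332.0 = 16899 J
q3 (heat water 0.0→13.0 °C): 50.9 × 4.21 × 13.0 = 2786 J
Total: 3231 + 16899 + 2786 = 22916 J = 22.9 kJ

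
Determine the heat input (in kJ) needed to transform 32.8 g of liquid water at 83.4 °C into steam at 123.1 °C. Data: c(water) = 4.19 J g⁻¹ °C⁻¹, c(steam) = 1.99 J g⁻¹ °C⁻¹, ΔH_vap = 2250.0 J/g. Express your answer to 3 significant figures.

q1 (heat water 83.4→100.0 °C): 32.8 × 4.19 × 16.6 = 2281 J
q2 (vaporize at 100 °C): 32.8 × 2250.0 = 73800 J
q3 (heat steam 100.0→123.1 °C): 32.8 × 1.99 × 23.1 = 1508 J
Total: 2281 + 73800 + 1508 = 77589 J = 77.6 kJ

q = 77.6 kJ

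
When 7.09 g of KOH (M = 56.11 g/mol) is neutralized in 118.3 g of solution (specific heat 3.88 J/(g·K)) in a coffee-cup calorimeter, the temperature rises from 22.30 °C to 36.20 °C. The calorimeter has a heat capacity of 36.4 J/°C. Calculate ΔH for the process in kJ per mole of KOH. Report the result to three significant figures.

|ΔT| = |36.20 − 22.30| = 13.90 °C
|q_surr| = (118.3 × 3.88 + 36.4) × 13.90 = 495.404 × 13.90 = 6886 J
n(KOH) = 7.09 / 56.11 = 0.1264 mol
Temperature rose, so q_rxn = −|q_surr| = -6.886 kJ
ΔH = q_rxn / n = -54.48 kJ/mol

ΔH = -54.5 kJ/mol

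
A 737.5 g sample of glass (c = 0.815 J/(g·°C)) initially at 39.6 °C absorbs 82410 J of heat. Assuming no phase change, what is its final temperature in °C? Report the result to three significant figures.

T_f = 177 °C

ΔT = q / (m c) = 82410 / (737.5 × 0.815) = 137.1 °C
T_f = 39.6 + 137.1 = 176.7 °C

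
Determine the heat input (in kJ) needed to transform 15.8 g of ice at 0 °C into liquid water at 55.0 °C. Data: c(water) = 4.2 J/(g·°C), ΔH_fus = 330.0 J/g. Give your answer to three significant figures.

q1 (melt at 0 °C): 15.8 × 330.0 = 5214 J
q2 (heat water 0.0→55.0 °C): 15.8 × 4.2 × 55.0 = 3650 J
Total: 5214 + 3650 = 8864 J = 8.86 kJ

q = 8.86 kJ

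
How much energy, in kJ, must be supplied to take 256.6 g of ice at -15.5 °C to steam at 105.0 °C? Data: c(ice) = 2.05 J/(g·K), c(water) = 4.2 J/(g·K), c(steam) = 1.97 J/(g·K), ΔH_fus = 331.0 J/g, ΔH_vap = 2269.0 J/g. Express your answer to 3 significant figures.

q = 786 kJ

q1 (heat ice -15.5→0.0 °C): 256.6 × 2.05 × 15.5 = 8153 J
q2 (melt at 0 °C): 256.6 × 331.0 = 84935 J
q3 (heat water 0.0→100.0 °C): 256.6 × 4.2 × 100.0 = 107772 J
q4 (vaporize at 100 °C): 256.6 × 2269.0 = 582225 J
q5 (heat steam 100.0→105.0 °C): 256.6 × 1.97 × 5.0 = 2528 J
Total: 8153 + 84935 + 107772 + 582225 + 2528 = 785613 J = 786 kJ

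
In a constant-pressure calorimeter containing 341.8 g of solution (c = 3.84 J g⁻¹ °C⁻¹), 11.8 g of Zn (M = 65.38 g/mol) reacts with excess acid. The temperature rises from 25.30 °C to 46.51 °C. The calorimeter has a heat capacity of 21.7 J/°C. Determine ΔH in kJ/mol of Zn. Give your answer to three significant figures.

ΔH = -157 kJ/mol

|ΔT| = |46.51 − 25.30| = 21.21 °C
|q_surr| = (341.8 × 3.84 + 21.7) × 21.21 = 1334.212 × 21.21 = 28300 J
n(Zn) = 11.8 / 65.38 = 0.1805 mol
Temperature rose, so q_rxn = −|q_surr| = -28.30 kJ
ΔH = q_rxn / n = -156.8 kJ/mol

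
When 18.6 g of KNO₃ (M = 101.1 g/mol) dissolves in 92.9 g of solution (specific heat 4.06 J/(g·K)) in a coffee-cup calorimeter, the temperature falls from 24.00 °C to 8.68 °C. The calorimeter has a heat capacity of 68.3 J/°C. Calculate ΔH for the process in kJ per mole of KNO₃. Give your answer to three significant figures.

ΔH = 37.1 kJ/mol

|ΔT| = |8.68 − 24.00| = 15.32 °C
|q_surr| = (92.9 × 4.06 + 68.3) × 15.32 = 445.474 × 15.32 = 6825 J
n(KNO₃) = 18.6 / 101.1 = 0.1840 mol
Temperature fell, so q_rxn = +|q_surr| = 6.825 kJ
ΔH = q_rxn / n = 37.09 kJ/mol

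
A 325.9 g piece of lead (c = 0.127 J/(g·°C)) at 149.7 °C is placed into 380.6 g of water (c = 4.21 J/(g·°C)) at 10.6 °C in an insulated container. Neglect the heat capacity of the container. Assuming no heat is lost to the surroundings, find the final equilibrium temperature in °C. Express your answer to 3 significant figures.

Heat lost by lead = heat gained by water.
(325.9)(0.127)(149.7 − T) = (380.6)(4.21)(T − 10.6)
41.3893 (149.7 − T) = 1602.326 (T − 10.6)
6196.0 − 41.3893 T = 1602.326 T − 16985
23181.0 = 1643.7153 T
T = 14.10 °C

T_f = 14.1 °C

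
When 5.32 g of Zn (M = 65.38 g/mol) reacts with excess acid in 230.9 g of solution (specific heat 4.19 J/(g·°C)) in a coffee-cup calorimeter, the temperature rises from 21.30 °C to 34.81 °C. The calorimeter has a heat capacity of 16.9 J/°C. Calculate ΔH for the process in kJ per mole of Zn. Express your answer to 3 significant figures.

|ΔT| = |34.81 − 21.30| = 13.51 °C
|q_surr| = (230.9 × 4.19 + 16.9) × 13.51 = 984.371 × 13.51 = 13300 J
n(Zn) = 5.32 / 65.38 = 0.08137 mol
Temperature rose, so q_rxn = −|q_surr| = -13.30 kJ
ΔH = q_rxn / n = -163.45 kJ/mol

ΔH = -163 kJ/mol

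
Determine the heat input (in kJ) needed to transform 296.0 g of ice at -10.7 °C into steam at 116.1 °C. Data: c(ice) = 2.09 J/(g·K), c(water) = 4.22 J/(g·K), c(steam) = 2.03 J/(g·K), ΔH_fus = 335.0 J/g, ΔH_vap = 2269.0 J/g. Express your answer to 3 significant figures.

q1 (heat ice -10.7→0.0 °C): 296.0 × 2.09 × 10.7 = 6619 J
q2 (melt at 0 °C): 296.0 × 335.0 = 99160 J
q3 (heat water 0.0→100.0 °C): 296.0 × 4.22 × 100.0 = 124912 J
q4 (vaporize at 100 °C): 296.0 × 2269.0 = 671624 J
q5 (heat steam 100.0→116.1 °C): 296.0 × 2.03 × 16.1 = 9674 J
Total: 6619 + 99160 + 124912 + 671624 + 9674 = 911989 J = 912 kJ

q = 912 kJ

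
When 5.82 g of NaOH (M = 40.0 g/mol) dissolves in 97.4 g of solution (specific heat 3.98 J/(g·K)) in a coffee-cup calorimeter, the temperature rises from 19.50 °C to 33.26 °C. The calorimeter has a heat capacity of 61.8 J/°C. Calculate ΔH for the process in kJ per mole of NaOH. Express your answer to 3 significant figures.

|ΔT| = |33.26 − 19.50| = 13.76 °C
|q_surr| = (97.4 × 3.98 + 61.8) × 13.76 = 449.452 × 13.76 = 6184 J
n(NaOH) = 5.82 / 40.0 = 0.1455 mol
Temperature rose, so q_rxn = −|q_surr| = -6.184 kJ
ΔH = q_rxn / n = -42.50 kJ/mol

ΔH = -42.5 kJ/mol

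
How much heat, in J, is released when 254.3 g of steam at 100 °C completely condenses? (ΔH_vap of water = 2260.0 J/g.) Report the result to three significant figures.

q = 575000 J

q = m × ΔH_vap = 254.3 × 2260.0 = 574700 J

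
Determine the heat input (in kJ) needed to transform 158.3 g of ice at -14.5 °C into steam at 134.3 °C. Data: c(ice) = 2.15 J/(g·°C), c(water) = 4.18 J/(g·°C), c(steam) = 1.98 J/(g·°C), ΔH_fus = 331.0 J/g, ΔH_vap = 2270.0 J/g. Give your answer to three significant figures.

q = 494 kJ

q1 (heat ice -14.5→0.0 °C): 158.3 × 2.15 × 14.5 = 4935 J
q2 (melt at 0 °C): 158.3 × 331.0 = 52397 J
q3 (heat water 0.0→100.0 °C): 158.3 × 4.18 × 100.0 = 66169 J
q4 (vaporize at 100 °C): 158.3 × 2270.0 = 359341 J
q5 (heat steam 100.0→134.3 °C): 158.3 × 1.98 × 34.3 = 10751 J
Total: 4935 + 52397 + 66169 + 359341 + 10751 = 493593 J = 494 kJ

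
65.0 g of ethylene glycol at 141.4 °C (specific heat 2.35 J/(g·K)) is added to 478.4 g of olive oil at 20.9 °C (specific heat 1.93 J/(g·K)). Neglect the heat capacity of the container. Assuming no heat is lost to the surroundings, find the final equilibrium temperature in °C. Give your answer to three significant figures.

Heat lost by ethylene glycol = heat gained by olive oil.
(65.0)(2.35)(141.4 − T) = (478.4)(1.93)(T − 20.9)
152.75 (141.4 − T) = 923.312 (T − 20.9)
21599 − 152.75 T = 923.312 T − 19297
40896 = 1076.062 T
T = 38.01 °C

T_f = 38.0 °C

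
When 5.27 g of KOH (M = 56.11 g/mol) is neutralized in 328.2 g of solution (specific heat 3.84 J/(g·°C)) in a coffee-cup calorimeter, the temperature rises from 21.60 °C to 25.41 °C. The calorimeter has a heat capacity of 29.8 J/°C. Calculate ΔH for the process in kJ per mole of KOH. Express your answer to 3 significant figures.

|ΔT| = |25.41 − 21.60| = 3.81 °C
|q_surr| = (328.2 × 3.84 + 29.8) × 3.81 = 1290.088 × 3.81 = 4915 J
n(KOH) = 5.27 / 56.11 = 0.09392 mol
Temperature rose, so q_rxn = −|q_surr| = -4.915 kJ
ΔH = q_rxn / n = -52.33 kJ/mol

ΔH = -52.3 kJ/mol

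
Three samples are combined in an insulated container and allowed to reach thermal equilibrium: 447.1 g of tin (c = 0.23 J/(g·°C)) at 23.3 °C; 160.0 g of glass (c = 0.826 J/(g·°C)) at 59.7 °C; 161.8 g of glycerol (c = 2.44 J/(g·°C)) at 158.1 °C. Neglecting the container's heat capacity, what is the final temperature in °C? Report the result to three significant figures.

T_f = 115 °C

Σ mᵢcᵢ(T − Tᵢ) = 0  ⇒  T = Σ mᵢcᵢTᵢ / Σ mᵢcᵢ
Σ mᵢcᵢ = 447.1×0.23 + 160.0×0.826 + 161.8×2.44 = 629.785
Σ mᵢcᵢTᵢ = 102.833×23.3 + 132.16×59.7 + 394.792×158.1 = 72703
T = 72703 / 629.785 = 115.4 °C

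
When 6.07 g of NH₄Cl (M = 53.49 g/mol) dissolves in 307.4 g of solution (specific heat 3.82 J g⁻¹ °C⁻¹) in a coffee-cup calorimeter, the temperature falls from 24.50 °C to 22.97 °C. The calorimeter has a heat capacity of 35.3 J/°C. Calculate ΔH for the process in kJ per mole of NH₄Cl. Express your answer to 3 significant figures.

ΔH = 16.3 kJ/mol

|ΔT| = |22.97 − 24.50| = 1.53 °C
|q_surr| = (307.4 × 3.82 + 35.3) × 1.53 = 1209.568 × 1.53 = 1851 J
n(NH₄Cl) = 6.07 / 53.49 = 0.1135 mol
Temperature fell, so q_rxn = +|q_surr| = 1.851 kJ
ΔH = q_rxn / n = 16.31 kJ/mol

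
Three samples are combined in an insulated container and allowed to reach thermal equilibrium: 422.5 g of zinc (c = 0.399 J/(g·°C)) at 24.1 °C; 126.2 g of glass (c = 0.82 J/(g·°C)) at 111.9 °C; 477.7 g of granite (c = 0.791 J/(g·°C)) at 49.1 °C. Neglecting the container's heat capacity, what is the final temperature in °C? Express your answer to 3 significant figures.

Σ mᵢcᵢ(T − Tᵢ) = 0  ⇒  T = Σ mᵢcᵢTᵢ / Σ mᵢcᵢ
Σ mᵢcᵢ = 422.5×0.399 + 126.2×0.82 + 477.7×0.791 = 649.9222
Σ mᵢcᵢTᵢ = 168.5775×24.1 + 103.484×111.9 + 377.8607×49.1 = 34196
T = 34196 / 649.9222 = 52.62 °C

T_f = 52.6 °C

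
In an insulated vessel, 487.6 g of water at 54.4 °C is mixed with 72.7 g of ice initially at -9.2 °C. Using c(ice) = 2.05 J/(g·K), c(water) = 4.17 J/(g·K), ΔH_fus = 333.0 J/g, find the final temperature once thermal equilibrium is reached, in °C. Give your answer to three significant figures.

Heat to bring ice to 0 °C and melt it: q₁ = 72.7×2.05×9.2 + 72.7×333.0 = 25580 J
Heat the water can supply cooling to 0 °C: 487.6×4.17×54.4 = 110611 J > q₁, so all ice melts.
Energy balance: 487.6×4.17×(54.4 − T) = 25580 + 72.7×4.17×(T − 0)
2033.292(54.4 − T) = 25580 + 303.159 T
110611 − 25580 = 2336.451 T
T = 85031 / 2336.451 = 36.39 °C

T_f = 36.4 °C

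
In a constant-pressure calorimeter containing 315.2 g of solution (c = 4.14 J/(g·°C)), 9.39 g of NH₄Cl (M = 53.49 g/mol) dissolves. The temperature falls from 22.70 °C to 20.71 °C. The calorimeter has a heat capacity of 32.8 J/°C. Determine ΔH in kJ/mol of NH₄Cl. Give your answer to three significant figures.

ΔH = 15.2 kJ/mol

|ΔT| = |20.71 − 22.70| = 1.99 °C
|q_surr| = (315.2 × 4.14 + 32.8) × 1.99 = 1337.728 × 1.99 = 2662 J
n(NH₄Cl) = 9.39 / 53.49 = 0.1755 mol
Temperature fell, so q_rxn = +|q_surr| = 2.662 kJ
ΔH = q_rxn / n = 15.17 kJ/mol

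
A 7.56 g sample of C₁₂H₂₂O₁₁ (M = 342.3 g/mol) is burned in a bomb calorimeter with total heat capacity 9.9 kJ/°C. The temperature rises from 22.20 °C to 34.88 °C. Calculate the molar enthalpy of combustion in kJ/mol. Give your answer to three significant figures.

ΔH = -5680 kJ/mol

ΔT = 34.88 − 22.20 = 12.68 °C
q_cal = C_cal × ΔT = 9.9 × 12.68 = 125.532 kJ
n = 7.56 / 342.3 = 0.02209 mol
q_rxn = −q_cal = -125.532 kJ
ΔH = -125.532 / 0.02209 = -5683 kJ/mol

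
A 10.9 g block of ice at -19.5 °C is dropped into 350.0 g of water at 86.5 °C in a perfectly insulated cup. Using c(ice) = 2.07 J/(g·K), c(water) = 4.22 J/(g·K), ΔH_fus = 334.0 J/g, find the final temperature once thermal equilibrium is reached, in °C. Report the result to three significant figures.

Heat to bring ice to 0 °C and melt it: q₁ = 10.9×2.07×19.5 + 10.9×334.0 = 4080.6 J
Heat the water can supply cooling to 0 °C: 350.0×4.22×86.5 = 127761 J > q₁, so all ice melts.
Energy balance: 350.0×4.22×(86.5 − T) = 4080.6 + 10.9×4.22×(T − 0)
1477(86.5 − T) = 4080.6 + 45.998 T
127761 − 4080.6 = 1522.998 T
T = 123680.4 / 1522.998 = 81.21 °C

T_f = 81.2 °C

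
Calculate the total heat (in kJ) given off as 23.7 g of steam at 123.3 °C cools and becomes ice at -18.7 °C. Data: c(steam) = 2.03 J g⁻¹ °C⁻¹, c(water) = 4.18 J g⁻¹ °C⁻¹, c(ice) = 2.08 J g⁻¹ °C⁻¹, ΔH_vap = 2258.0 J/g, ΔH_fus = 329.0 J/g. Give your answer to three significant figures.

q = 73.3 kJ

q1 (cool steam 123.3→100 °C): 23.7 × 2.03 × 23.3 = 1121 J
q2 (condense at 100 °C): 23.7 × 2258.0 = 53515 J
q3 (cool water 100→0 °C): 23.7 × 4.18 × 100.0 = 9907 J
q4 (freeze at 0 °C): 23.7 × 329.0 = 7797 J
q5 (cool ice 0→-18.7 °C): 23.7 × 2.08 × 18.7 = 922 J
Total: 1121 + 53515 + 9907 + 7797 + 922 = 73262 J = 73.3 kJ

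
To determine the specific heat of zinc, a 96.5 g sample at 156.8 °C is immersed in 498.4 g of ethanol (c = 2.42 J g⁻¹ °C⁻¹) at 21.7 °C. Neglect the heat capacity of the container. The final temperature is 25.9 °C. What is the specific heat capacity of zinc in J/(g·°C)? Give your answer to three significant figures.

q_gained = (498.4 × 2.42) × (25.9 − 21.7) = 5066 J
q_lost = 96.5 × c × (156.8 − 25.9) = 12631.85 c
Set equal: c = 5066 / 12631.85 = 0.401 J/(g·°C)

c = 0.401 J/(g·°C)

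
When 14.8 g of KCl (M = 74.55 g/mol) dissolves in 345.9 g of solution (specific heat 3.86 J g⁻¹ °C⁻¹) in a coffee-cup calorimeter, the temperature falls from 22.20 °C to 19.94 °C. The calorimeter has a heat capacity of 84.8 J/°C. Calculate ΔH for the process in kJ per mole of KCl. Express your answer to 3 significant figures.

|ΔT| = |19.94 − 22.20| = 2.26 °C
|q_surr| = (345.9 × 3.86 + 84.8) × 2.26 = 1419.974 × 2.26 = 3209 J
n(KCl) = 14.8 / 74.55 = 0.1985 mol
Temperature fell, so q_rxn = +|q_surr| = 3.209 kJ
ΔH = q_rxn / n = 16.17 kJ/mol

ΔH = 16.2 kJ/mol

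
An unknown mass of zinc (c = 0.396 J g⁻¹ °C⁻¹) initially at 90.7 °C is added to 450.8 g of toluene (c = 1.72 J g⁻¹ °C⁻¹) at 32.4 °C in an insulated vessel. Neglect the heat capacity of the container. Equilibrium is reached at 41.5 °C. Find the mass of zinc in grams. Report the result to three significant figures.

q_gained = (450.8 × 1.72) × (41.5 − 32.4) = 7056 J
q_lost = m × 0.396 × (90.7 − 41.5) = 19.4832 m
m = 7056 / 19.4832 = 362 g

m = 362 g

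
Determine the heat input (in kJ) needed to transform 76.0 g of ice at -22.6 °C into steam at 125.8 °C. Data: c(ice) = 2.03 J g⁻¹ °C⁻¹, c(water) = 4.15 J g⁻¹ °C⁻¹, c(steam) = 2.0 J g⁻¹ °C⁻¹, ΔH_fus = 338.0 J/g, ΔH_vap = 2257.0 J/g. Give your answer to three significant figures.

q1 (heat ice -22.6→0.0 °C): 76.0 × 2.03 × 22.6 = 3487 J
q2 (melt at 0 °C): 76.0 × 338.0 = 25688 J
q3 (heat water 0.0→100.0 °C): 76.0 × 4.15 × 100.0 = 31540 J
q4 (vaporize at 100 °C): 76.0 × 2257.0 = 171532 J
q5 (heat steam 100.0→125.8 °C): 76.0 × 2.0 × 25.8 = 3922 J
Total: 3487 + 25688 + 31540 + 171532 + 3922 = 236169 J = 236 kJ

q = 236 kJ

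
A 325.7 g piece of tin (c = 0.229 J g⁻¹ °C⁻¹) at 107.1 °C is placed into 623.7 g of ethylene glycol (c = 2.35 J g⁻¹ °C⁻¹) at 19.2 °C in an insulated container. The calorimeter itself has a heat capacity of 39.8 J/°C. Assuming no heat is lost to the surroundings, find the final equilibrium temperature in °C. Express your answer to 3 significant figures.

T_f = 23.3 °C

Heat lost by tin = heat gained by ethylene glycol + calorimeter.
(325.7)(0.229)(107.1 − T) = [(623.7)(2.35) + 39.8](T − 19.2)
74.5853 (107.1 − T) = 1505.495 (T − 19.2)
7988.1 − 74.5853 T = 1505.495 T − 28906
36894.1 = 1580.0803 T
T = 23.3495 °C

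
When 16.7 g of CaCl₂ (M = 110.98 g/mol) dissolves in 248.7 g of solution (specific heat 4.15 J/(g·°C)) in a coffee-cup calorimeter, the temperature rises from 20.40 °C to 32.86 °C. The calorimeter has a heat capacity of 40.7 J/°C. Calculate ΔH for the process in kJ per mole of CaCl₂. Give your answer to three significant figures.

ΔH = -88.8 kJ/mol

|ΔT| = |32.86 − 20.40| = 12.46 °C
|q_surr| = (248.7 × 4.15 + 40.7) × 12.46 = 1072.805 × 12.46 = 13370 J
n(CaCl₂) = 16.7 / 110.98 = 0.1505 mol
Temperature rose, so q_rxn = −|q_surr| = -13.37 kJ
ΔH = q_rxn / n = -88.84 kJ/mol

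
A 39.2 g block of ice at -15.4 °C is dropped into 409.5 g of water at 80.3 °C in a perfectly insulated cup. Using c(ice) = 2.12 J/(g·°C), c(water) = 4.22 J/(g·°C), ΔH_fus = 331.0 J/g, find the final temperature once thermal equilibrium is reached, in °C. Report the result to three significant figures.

Heat to bring ice to 0 °C and melt it: q₁ = 39.2×2.12×15.4 + 39.2×331.0 = 14255 J
Heat the water can supply cooling to 0 °C: 409.5×4.22×80.3 = 138766 J > q₁, so all ice melts.
Energy balance: 409.5×4.22×(80.3 − T) = 14255 + 39.2×4.22×(T − 0)
1728.09(80.3 − T) = 14255 + 165.424 T
138766 − 14255 = 1893.514 T
T = 124511 / 1893.514 = 65.76 °C

T_f = 65.8 °C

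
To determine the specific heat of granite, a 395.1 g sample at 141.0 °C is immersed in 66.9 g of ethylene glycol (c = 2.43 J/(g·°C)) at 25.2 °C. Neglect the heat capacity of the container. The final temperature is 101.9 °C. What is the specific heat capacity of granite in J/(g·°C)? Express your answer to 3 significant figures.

q_gained = (66.9 × 2.43) × (101.9 − 25.2) = 12470 J
q_lost = 395.1 × c × (141.0 − 101.9) = 15448.41 c
Set equal: c = 12470 / 15448.41 = 0.807 J/(g·°C)

c = 0.807 J/(g·°C)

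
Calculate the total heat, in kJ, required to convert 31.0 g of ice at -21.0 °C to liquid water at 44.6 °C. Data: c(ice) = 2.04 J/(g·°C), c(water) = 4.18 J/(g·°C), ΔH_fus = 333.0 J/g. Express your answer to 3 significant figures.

q1 (heat ice -21.0→0.0 °C): 31.0 × 2.04 × 21.0 = 1328 J
q2 (melt at 0 °C): 31.0 × 333.0 = 10323 J
q3 (heat water 0.0→44.6 °C): 31.0 × 4.18 × 44.6 = 5779 J
Total: 1328 + 10323 + 5779 = 17430 J = 17.4 kJ

q = 17.4 kJ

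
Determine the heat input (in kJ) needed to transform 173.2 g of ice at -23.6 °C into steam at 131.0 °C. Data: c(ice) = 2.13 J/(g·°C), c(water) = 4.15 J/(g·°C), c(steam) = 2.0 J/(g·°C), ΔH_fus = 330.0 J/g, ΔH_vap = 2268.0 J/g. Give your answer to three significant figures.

q1 (heat ice -23.6→0.0 °C): 173.2 × 2.13 × 23.6 = 8706 J
q2 (melt at 0 °C): 173.2 × 330.0 = 57156 J
q3 (heat water 0.0→100.0 °C): 173.2 × 4.15 × 100.0 = 71878 J
q4 (vaporize at 100 °C): 173.2 × 2268.0 = 392818 J
q5 (heat steam 100.0→131.0 °C): 173.2 × 2.0 × 31.0 = 10738 J
Total: 8706 + 57156 + 71878 + 392818 + 10738 = 541296 J = 541 kJ

q = 541 kJ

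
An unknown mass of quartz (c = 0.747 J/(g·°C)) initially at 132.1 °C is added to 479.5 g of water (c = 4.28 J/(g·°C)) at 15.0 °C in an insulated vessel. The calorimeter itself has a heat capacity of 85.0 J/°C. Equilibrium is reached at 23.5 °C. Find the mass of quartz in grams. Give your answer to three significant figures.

q_gained = (479.5 × 4.28 + 85.0) × (23.5 − 15.0) = 18170 J
q_lost = m × 0.747 × (132.1 − 23.5) = 81.1242 m
m = 18170 / 81.1242 = 224 g

m = 224 g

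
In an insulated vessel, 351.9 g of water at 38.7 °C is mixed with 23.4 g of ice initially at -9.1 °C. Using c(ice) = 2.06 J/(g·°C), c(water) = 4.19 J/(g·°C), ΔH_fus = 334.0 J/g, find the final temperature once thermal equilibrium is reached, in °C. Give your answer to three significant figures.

T_f = 31.0 °C

Heat to bring ice to 0 °C and melt it: q₁ = 23.4×2.06×9.1 + 23.4×334.0 = 8254.3 J
Heat the water can supply cooling to 0 °C: 351.9×4.19×38.7 = 57061.6 J > q₁, so all ice melts.
Energy balance: 351.9×4.19×(38.7 − T) = 8254.3 + 23.4×4.19×(T − 0)
1474.461(38.7 − T) = 8254.3 + 98.046 T
57061.6 − 8254.3 = 1572.507 T
T = 48807.3 / 1572.507 = 31.04 °C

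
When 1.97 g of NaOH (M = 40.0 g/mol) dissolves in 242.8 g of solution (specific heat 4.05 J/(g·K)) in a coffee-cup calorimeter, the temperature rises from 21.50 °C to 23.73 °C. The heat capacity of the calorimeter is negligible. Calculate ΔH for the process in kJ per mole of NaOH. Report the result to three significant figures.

ΔH = -44.5 kJ/mol

|ΔT| = |23.73 − 21.50| = 2.23 °C
|q_surr| = (242.8 × 4.05) × 2.23 = 983.34 × 2.23 = 2193 J
n(NaOH) = 1.97 / 40.0 = 0.04925 mol
Temperature rose, so q_rxn = −|q_surr| = -2.193 kJ
ΔH = q_rxn / n = -44.53 kJ/mol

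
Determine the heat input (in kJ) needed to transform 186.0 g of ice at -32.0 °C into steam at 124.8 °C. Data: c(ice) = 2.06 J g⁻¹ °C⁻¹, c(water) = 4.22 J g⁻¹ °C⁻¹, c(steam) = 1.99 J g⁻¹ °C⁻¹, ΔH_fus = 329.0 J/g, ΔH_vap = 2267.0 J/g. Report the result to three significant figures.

q1 (heat ice -32.0→0.0 °C): 186.0 × 2.06 × 32.0 = 12261 J
q2 (melt at 0 °C): 186.0 × 329.0 = 61194 J
q3 (heat water 0.0→100.0 °C): 186.0 × 4.22 × 100.0 = 78492 J
q4 (vaporize at 100 °C): 186.0 × 2267.0 = 421662 J
q5 (heat steam 100.0→124.8 °C): 186.0 × 1.99 × 24.8 = 9179 J
Total: 12261 + 61194 + 78492 + 421662 + 9179 = 582788 J = 583 kJ

q = 583 kJ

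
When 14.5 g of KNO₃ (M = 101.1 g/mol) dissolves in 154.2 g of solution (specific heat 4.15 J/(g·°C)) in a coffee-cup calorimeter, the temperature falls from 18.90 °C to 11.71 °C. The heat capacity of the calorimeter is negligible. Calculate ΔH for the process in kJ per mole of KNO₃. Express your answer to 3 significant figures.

|ΔT| = |11.71 − 18.90| = 7.19 °C
|q_surr| = (154.2 × 4.15) × 7.19 = 639.93 × 7.19 = 4601 J
n(KNO₃) = 14.5 / 101.1 = 0.1434 mol
Temperature fell, so q_rxn = +|q_surr| = 4.601 kJ
ΔH = q_rxn / n = 32.09 kJ/mol

ΔH = 32.1 kJ/mol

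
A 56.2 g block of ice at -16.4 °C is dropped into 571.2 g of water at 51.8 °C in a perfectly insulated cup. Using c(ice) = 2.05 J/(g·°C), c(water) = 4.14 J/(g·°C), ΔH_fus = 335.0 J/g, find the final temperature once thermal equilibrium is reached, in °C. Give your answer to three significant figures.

Heat to bring ice to 0 °C and melt it: q₁ = 56.2×2.05×16.4 + 56.2×335.0 = 20716 J
Heat the water can supply cooling to 0 °C: 571.2×4.14×51.8 = 122495 J > q₁, so all ice melts.
Energy balance: 571.2×4.14×(51.8 − T) = 20716 + 56.2×4.14×(T − 0)
2364.768(51.8 − T) = 20716 + 232.668 T
122495 − 20716 = 2597.436 T
T = 101779 / 2597.436 = 39.18 °C

T_f = 39.2 °C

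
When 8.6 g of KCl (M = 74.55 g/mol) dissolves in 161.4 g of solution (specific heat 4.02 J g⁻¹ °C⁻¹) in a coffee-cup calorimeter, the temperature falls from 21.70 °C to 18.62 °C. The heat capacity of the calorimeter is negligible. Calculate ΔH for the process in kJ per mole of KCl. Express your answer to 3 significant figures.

ΔH = 17.3 kJ/mol

|ΔT| = |18.62 − 21.70| = 3.08 °C
|q_surr| = (161.4 × 4.02) × 3.08 = 648.828 × 3.08 = 1998 J
n(KCl) = 8.6 / 74.55 = 0.1154 mol
Temperature fell, so q_rxn = +|q_surr| = 1.998 kJ
ΔH = q_rxn / n = 17.31 kJ/mol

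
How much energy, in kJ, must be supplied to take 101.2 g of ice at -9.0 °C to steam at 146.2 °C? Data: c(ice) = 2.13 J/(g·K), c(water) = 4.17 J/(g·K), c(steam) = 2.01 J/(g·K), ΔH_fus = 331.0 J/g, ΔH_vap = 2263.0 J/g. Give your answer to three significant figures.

q1 (heat ice -9.0→0.0 °C): 101.2 × 2.13 × 9.0 = 1940 J
q2 (melt at 0 °C): 101.2 × 331.0 = 33497 J
q3 (heat water 0.0→100.0 °C): 101.2 × 4.17 × 100.0 = 42200 J
q4 (vaporize at 100 °C): 101.2 × 2263.0 = 229016 J
q5 (heat steam 100.0→146.2 °C): 101.2 × 2.01 × 46.2 = 9398 J
Total: 1940 + 33497 + 42200 + 229016 + 9398 = 316051 J = 316 kJ

q = 316 kJ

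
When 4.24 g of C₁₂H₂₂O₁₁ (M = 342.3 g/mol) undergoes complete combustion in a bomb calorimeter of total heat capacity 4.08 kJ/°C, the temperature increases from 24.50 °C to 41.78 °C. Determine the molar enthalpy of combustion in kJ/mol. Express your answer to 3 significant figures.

ΔT = 41.78 − 24.50 = 17.28 °C
q_cal = C_cal × ΔT = 4.08 × 17.28 = 70.5024 kJ
n = 4.24 / 342.3 = 0.01239 mol
q_rxn = −q_cal = -70.5024 kJ
ΔH = -70.5024 / 0.01239 = -5690 kJ/mol

ΔH = -5690 kJ/mol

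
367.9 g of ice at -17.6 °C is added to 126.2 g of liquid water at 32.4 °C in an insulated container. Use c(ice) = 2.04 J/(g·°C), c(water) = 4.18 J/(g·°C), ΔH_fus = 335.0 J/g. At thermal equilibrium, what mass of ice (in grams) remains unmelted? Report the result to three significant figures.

m_ice remaining = 356 g

Heat to warm all ice to 0 °C: 367.9×2.04×17.6 = 13209 J
Heat released by water cooling to 0 °C: 126.2×4.18×32.4 = 17092 J
17092 J < 13209 + 367.9×335.0 = 136455.5 J, so not all ice melts; final T = 0 °C.
Heat left for melting: 17092 − 13209 = 3883 J
Mass melted = 3883 / 335.0 = 11.59 g
Ice remaining = 367.9 − 11.59 = 356.31 g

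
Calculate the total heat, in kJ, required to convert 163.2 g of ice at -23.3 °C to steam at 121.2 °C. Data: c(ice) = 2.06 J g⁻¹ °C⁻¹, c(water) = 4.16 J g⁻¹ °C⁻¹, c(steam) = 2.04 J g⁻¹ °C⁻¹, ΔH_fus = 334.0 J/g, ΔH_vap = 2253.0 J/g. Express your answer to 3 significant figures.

q1 (heat ice -23.3→0.0 °C): 163.2 × 2.06 × 23.3 = 7833 J
q2 (melt at 0 °C): 163.2 × 334.0 = 54509 J
q3 (heat water 0.0→100.0 °C): 163.2 × 4.16 × 100.0 = 67891 J
q4 (vaporize at 100 °C): 163.2 × 2253.0 = 367690 J
q5 (heat steam 100.0→121.2 °C): 163.2 × 2.04 × 21.2 = 7058 J
Total: 7833 + 54509 + 67891 + 367690 + 7058 = 504981 J = 505 kJ

q = 505 kJ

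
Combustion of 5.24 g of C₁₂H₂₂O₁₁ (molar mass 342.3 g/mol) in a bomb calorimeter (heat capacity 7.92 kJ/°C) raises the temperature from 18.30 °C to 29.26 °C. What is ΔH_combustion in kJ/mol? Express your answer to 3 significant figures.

ΔT = 29.26 − 18.30 = 10.96 °C
q_cal = C_cal × ΔT = 7.92 × 10.96 = 86.8032 kJ
n = 5.24 / 342.3 = 0.01531 mol
q_rxn = −q_cal = -86.8032 kJ
ΔH = -86.8032 / 0.01531 = -5670 kJ/mol

ΔH = -5670 kJ/mol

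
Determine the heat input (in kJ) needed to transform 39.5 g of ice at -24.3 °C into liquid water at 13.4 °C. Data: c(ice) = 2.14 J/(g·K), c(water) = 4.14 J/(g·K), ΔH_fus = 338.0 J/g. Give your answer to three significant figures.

q = 17.6 kJ

q1 (heat ice -24.3→0.0 °C): 39.5 × 2.14 × 24.3 = 2054 J
q2 (melt at 0 °C): 39.5 × 338.0 = 13351 J
q3 (heat water 0.0→13.4 °C): 39.5 × 4.14 × 13.4 = 2191 J
Total: 2054 + 13351 + 2191 = 17596 J = 17.6 kJ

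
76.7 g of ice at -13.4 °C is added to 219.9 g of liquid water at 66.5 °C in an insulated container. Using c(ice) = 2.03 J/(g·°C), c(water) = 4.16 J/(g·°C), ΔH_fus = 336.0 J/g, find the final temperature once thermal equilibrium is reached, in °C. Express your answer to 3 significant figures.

T_f = 26.7 °C

Heat to bring ice to 0 °C and melt it: q₁ = 76.7×2.03×13.4 + 76.7×336.0 = 27858 J
Heat the water can supply cooling to 0 °C: 219.9×4.16×66.5 = 60833.1 J > q₁, so all ice melts.
Energy balance: 219.9×4.16×(66.5 − T) = 27858 + 76.7×4.16×(T − 0)
914.784(66.5 − T) = 27858 + 319.072 T
60833.1 − 27858 = 1233.856 T
T = 32975.1 / 1233.856 = 26.73 °C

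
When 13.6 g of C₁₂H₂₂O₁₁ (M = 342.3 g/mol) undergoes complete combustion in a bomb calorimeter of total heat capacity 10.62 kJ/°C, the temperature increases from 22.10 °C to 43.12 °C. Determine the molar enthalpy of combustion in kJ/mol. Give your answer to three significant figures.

ΔH = -5620 kJ/mol

ΔT = 43.12 − 22.10 = 21.02 °C
q_cal = C_cal × ΔT = 10.62 × 21.02 = 223.2324 kJ
n = 13.6 / 342.3 = 0.03973 mol
q_rxn = −q_cal = -223.2324 kJ
ΔH = -223.2324 / 0.03973 = -5619 kJ/mol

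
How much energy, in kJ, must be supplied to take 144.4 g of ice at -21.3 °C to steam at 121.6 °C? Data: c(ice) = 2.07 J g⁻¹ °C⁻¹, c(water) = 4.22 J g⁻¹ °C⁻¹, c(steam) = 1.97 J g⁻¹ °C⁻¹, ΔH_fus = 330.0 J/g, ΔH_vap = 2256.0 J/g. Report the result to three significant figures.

q1 (heat ice -21.3→0.0 °C): 144.4 × 2.07 × 21.3 = 6367 J
q2 (melt at 0 °C): 144.4 × 330.0 = 47652 J
q3 (heat water 0.0→100.0 °C): 144.4 × 4.22 × 100.0 = 60937 J
q4 (vaporize at 100 °C): 144.4 × 2256.0 = 325766 J
q5 (heat steam 100.0→121.6 °C): 144.4 × 1.97 × 21.6 = 6145 J
Total: 6367 + 47652 + 60937 + 325766 + 6145 = 446867 J = 447 kJ

q = 447 kJ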